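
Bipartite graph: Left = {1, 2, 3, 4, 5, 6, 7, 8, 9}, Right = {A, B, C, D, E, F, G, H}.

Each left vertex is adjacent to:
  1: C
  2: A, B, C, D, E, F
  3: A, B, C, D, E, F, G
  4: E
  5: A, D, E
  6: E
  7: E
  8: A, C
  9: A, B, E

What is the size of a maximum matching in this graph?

For example, pair 1-C, 2-F, 3-G, 4-E, 5-D, 8-A, 9-B.
The set {4, 6, 7} has only 1 neighbour ({E}), so by Hall's theorem at most 7 of the 9 left vertices can be matched.

7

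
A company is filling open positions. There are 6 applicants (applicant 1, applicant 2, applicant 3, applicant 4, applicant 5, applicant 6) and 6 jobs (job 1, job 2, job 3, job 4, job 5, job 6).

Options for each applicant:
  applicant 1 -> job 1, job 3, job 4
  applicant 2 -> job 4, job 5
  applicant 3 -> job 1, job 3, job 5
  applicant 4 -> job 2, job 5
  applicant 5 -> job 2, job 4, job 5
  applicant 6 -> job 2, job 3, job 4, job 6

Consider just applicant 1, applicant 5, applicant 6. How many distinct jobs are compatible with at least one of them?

6

The union of neighbours of {applicant 1, applicant 5, applicant 6} is {job 1, job 2, job 3, job 4, job 5, job 6}, which has 6 elements.
Since |N(S)| = 6 ≥ |S| = 3, Hall's condition holds for this subset.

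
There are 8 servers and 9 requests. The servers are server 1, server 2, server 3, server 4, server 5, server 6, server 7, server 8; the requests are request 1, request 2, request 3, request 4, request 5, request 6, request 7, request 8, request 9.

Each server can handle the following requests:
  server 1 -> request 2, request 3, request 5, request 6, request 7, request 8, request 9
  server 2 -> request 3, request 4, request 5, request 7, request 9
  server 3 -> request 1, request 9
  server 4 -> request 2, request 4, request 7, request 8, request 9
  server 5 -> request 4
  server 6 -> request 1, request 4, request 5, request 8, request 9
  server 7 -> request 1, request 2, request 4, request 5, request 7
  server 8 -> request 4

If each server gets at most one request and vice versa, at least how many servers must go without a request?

1

For example, pair server 1-request 6, server 2-request 9, server 3-request 1, server 4-request 2, server 5-request 4, server 6-request 5, server 7-request 7.
The set {server 5, server 8} has only 1 neighbour ({request 4}), so by Hall's theorem at most 7 of the 8 servers can be matched.
That matches 7 of the 8, leaving 1 unmatched; no matching can do better.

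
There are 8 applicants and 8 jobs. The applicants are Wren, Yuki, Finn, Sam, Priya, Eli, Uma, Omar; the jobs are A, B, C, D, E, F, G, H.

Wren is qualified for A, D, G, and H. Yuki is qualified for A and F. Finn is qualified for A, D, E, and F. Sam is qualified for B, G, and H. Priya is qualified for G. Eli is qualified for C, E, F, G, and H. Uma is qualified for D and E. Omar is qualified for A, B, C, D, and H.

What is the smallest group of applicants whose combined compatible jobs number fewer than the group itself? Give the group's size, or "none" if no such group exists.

none

A matching saturating every applicant exists, for instance Wren→H, Yuki→F, Finn→E, Sam→B, Priya→G, Eli→C, Uma→D, Omar→A.
By Hall's marriage theorem, this means |N(S)| ≥ |S| for every subset S, so no violating subset exists.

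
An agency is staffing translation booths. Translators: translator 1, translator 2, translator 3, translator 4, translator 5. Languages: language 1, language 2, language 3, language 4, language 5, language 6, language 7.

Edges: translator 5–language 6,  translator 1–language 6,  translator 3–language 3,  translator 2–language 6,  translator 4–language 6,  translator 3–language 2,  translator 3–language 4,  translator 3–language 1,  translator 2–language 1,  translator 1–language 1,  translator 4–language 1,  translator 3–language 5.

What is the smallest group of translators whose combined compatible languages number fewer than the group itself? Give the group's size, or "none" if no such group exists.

3

Take S = {translator 1, translator 2, translator 4}. Its neighbourhood is {language 1, language 6}, so |N(S)| = 2 < |S| = 3.
Every subset of size less than 3 has at least as many neighbours as members, so 3 is the minimum.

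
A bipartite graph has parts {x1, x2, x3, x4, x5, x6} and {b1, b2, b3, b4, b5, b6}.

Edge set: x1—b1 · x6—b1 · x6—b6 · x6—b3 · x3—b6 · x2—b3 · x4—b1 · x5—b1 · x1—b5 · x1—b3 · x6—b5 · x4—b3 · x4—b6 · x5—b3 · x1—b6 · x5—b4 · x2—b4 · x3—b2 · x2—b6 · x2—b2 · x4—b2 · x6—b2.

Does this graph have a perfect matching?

One maximum matching: x1-b5, x2-b4, x3-b2, x4-b6, x5-b3, x6-b1.
Every left vertex is matched, so this is a perfect matching.

Yes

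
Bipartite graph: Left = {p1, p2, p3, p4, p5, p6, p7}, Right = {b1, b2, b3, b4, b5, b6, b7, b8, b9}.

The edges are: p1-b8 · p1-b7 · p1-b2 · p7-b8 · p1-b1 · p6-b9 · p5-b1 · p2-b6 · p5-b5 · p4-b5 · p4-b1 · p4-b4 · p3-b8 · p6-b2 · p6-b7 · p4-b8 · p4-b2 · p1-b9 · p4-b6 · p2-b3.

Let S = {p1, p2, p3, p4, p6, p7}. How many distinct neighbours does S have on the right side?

9

The union of neighbours of {p1, p2, p3, p4, p6, p7} is {b1, b2, b3, b4, b5, b6, b7, b8, b9}, which has 9 elements.
Since |N(S)| = 9 ≥ |S| = 6, Hall's condition holds for this subset.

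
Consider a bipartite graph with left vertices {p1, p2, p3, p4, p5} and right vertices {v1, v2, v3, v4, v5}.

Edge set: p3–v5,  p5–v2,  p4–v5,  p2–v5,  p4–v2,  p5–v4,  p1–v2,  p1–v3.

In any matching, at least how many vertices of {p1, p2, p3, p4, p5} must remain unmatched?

A valid assignment of size 4: p1→v3, p2→v5, p4→v2, p5→v4.
The set {p2, p3} has only 1 neighbour ({v5}), so by Hall's theorem at most 4 of the 5 left vertices can be matched.
That matches 4 of the 5, leaving 1 unmatched; no matching can do better.

1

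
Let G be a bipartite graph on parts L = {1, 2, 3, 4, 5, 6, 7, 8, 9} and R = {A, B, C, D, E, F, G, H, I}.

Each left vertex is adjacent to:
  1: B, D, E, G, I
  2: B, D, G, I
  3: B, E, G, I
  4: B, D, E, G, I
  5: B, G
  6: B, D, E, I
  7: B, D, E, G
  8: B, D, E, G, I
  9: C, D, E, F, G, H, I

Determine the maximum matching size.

One maximum matching: 1→D, 2→G, 3→I, 4→E, 5→B, 9→H.
The set {1, 2, 3, 4, 5, 6, 7, 8} has only 5 neighbours ({B, D, E, G, I}), so by Hall's theorem at most 6 of the 9 left vertices can be matched.

6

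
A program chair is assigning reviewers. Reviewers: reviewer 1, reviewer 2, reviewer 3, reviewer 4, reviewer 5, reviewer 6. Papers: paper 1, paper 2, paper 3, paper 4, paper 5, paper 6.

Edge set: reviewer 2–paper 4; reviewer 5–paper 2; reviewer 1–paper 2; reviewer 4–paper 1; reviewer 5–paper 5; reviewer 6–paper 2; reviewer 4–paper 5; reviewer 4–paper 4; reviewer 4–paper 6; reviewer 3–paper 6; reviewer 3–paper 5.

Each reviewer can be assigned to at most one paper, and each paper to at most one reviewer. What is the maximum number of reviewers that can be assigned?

5

For example, pair reviewer 1–paper 2, reviewer 2–paper 4, reviewer 3–paper 6, reviewer 4–paper 1, reviewer 5–paper 5.
The set {reviewer 1, reviewer 6} has only 1 neighbour ({paper 2}), so by Hall's theorem at most 5 of the 6 reviewers can be matched.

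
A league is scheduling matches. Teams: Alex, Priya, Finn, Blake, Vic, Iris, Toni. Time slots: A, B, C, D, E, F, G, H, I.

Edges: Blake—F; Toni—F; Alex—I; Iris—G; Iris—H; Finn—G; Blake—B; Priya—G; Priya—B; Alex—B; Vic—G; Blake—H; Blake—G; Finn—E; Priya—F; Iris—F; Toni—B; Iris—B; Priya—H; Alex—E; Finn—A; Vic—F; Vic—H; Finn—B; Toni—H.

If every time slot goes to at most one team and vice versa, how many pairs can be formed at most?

One maximum matching: Alex-I, Priya-F, Finn-E, Blake-H, Vic-G, Iris-B.
The set {Priya, Blake, Vic, Iris, Toni} has only 4 neighbours ({B, F, G, H}), so by Hall's theorem at most 6 of the 7 teams can be matched.

6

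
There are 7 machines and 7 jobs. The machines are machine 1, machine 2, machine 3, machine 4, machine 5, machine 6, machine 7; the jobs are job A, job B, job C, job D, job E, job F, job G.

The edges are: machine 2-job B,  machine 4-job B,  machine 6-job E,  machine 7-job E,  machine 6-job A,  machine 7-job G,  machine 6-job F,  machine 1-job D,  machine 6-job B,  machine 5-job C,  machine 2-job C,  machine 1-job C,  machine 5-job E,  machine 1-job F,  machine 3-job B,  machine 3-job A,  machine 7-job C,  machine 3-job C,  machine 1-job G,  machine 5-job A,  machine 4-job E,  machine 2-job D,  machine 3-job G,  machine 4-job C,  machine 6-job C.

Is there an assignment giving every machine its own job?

Yes

A valid assignment of size 7: machine 1-job F, machine 2-job D, machine 3-job C, machine 4-job E, machine 5-job A, machine 6-job B, machine 7-job G.
Every machine is matched, so this is a perfect matching.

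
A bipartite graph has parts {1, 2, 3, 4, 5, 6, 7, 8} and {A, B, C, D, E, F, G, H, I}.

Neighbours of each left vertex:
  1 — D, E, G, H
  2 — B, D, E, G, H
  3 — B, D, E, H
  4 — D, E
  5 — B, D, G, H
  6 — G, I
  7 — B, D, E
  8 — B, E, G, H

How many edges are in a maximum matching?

One maximum matching: 1-H, 2-G, 3-E, 4-D, 5-B, 6-I.
The set {1, 2, 3, 4, 5, 7, 8} has only 5 neighbours ({B, D, E, G, H}), so by Hall's theorem at most 6 of the 8 left vertices can be matched.

6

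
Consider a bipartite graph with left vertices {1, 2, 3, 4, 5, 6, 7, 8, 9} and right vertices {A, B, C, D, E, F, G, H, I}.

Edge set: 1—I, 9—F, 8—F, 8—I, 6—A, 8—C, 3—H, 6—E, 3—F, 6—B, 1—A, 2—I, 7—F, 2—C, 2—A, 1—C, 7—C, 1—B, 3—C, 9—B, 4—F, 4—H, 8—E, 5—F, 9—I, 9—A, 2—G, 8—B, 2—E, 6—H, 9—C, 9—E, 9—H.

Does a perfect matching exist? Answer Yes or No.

No

The set {3, 4, 5, 7} has only 3 neighbours ({C, F, H}), so by Hall's theorem at most 8 of the 9 left vertices can be matched.
Hence no matching covers every left vertex.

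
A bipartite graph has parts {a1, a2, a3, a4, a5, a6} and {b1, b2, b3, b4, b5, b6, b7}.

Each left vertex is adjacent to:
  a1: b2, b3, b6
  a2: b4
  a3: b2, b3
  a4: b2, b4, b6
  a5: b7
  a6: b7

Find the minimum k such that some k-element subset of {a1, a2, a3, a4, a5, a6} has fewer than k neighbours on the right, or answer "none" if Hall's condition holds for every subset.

Take S = {a5, a6}. Its neighbourhood is {b7}, so |N(S)| = 1 < |S| = 2.
No single vertex violates Hall's condition since each has at least one neighbour, so 2 is the minimum.

2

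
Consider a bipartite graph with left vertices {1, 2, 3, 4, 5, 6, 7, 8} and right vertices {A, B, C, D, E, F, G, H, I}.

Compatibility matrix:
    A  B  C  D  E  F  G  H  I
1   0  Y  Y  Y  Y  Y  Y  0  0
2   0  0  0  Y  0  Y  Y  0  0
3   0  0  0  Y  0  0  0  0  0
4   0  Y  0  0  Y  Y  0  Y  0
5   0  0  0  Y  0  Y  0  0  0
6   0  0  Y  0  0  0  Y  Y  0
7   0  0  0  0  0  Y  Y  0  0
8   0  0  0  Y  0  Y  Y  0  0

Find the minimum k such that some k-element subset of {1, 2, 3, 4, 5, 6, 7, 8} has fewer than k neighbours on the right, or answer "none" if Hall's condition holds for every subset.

4

Take S = {2, 3, 5, 7}. Its neighbourhood is {D, F, G}, so |N(S)| = 3 < |S| = 4.
Every subset of size less than 4 has at least as many neighbours as members, so 4 is the minimum.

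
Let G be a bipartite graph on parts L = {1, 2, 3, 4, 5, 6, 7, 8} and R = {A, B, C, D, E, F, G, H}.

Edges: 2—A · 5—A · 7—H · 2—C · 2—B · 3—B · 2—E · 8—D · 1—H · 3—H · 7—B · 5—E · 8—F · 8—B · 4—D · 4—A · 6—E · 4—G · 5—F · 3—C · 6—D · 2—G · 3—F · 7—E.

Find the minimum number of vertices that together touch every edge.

8

{1, 2, 3, 4, 5, 6, 7, 8} is a vertex cover of size 8: every edge has an endpoint in this set.
No smaller cover exists because 1–H, 2–A, 3–C, 4–G, 5–F, 6–D, 7–E, 8–B is a matching of size 8, and a cover must include an endpoint of each of these disjoint edges (König's theorem).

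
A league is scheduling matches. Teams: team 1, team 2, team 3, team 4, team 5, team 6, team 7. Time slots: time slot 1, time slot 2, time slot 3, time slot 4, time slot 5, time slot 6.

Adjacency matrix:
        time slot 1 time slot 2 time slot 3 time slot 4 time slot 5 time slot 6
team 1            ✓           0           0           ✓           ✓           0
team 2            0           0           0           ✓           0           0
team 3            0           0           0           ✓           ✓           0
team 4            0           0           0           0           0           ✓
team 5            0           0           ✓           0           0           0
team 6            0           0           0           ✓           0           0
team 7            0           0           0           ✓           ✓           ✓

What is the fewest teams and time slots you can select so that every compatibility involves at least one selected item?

5

A maximum matching has 5 edges (e.g. team 1–time slot 1, team 2–time slot 4, team 3–time slot 5, team 4–time slot 6, team 5–time slot 3).
By König's theorem the minimum vertex cover has the same size. One such cover is {team 1, team 5, time slot 4, time slot 5, time slot 6}.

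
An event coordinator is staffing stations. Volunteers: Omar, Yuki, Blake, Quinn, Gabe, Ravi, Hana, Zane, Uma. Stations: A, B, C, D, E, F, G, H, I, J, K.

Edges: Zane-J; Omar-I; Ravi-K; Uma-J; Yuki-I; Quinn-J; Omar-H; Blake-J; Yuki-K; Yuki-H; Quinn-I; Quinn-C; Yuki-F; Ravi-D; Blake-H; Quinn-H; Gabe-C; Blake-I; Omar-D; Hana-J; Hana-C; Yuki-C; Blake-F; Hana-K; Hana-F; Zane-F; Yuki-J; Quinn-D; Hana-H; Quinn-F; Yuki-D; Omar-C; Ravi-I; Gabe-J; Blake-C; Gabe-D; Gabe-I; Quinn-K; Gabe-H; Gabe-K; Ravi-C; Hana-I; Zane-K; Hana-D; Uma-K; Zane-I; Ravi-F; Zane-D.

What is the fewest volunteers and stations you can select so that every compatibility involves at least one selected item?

7

{C, D, F, H, I, J, K} is a vertex cover of size 7: every edge has an endpoint in this set.
No smaller cover exists because Omar–C, Yuki–H, Blake–I, Quinn–K, Gabe–D, Ravi–F, Hana–J is a matching of size 7, and a cover must include an endpoint of each of these disjoint edges (König's theorem).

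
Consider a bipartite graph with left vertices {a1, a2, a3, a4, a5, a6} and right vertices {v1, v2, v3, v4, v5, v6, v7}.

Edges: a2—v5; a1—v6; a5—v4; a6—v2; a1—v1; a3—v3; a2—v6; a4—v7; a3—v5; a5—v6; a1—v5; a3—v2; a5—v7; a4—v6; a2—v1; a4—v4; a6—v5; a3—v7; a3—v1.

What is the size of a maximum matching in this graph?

One maximum matching: a1→v5, a2→v1, a3→v3, a4→v7, a5→v6, a6→v2.
All 6 left vertices are matched, so no larger matching exists.

6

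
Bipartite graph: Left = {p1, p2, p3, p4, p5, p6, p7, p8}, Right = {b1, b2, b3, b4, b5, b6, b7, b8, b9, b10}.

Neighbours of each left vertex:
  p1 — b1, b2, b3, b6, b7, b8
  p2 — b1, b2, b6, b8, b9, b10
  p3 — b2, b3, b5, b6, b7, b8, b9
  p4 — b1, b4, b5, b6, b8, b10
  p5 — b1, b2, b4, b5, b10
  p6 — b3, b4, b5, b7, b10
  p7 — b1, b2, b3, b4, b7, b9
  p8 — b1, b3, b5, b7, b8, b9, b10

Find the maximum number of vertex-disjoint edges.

8

For example, pair p1–b8, p2–b6, p3–b5, p4–b10, p5–b2, p6–b4, p7–b1, p8–b7.
This saturates every left vertex, so 8 is the maximum.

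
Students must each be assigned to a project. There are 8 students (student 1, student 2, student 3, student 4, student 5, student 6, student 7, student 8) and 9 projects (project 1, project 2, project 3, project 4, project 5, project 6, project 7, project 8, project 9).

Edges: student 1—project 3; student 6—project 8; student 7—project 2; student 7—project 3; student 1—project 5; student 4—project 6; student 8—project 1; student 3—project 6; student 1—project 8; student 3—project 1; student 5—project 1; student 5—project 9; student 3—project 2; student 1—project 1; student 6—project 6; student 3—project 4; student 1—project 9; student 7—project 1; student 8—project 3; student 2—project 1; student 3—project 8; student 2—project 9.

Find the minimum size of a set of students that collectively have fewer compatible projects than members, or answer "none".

A matching saturating every student exists, for instance student 1→project 5, student 2→project 1, student 3→project 4, student 4→project 6, student 5→project 9, student 6→project 8, student 7→project 2, student 8→project 3.
By Hall's marriage theorem, this means |N(S)| ≥ |S| for every subset S, so no violating subset exists.

none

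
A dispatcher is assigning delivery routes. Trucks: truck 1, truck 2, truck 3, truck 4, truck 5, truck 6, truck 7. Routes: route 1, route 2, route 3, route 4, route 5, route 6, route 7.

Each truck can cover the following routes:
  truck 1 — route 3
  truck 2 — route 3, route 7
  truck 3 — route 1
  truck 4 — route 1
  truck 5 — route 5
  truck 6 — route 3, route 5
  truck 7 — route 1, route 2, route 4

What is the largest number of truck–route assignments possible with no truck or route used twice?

A valid assignment of size 5: truck 1→route 3, truck 2→route 7, truck 3→route 1, truck 5→route 5, truck 7→route 2.
The set {truck 1, truck 3, truck 4, truck 5, truck 6} has only 3 neighbours ({route 1, route 3, route 5}), so by Hall's theorem at most 5 of the 7 trucks can be matched.

5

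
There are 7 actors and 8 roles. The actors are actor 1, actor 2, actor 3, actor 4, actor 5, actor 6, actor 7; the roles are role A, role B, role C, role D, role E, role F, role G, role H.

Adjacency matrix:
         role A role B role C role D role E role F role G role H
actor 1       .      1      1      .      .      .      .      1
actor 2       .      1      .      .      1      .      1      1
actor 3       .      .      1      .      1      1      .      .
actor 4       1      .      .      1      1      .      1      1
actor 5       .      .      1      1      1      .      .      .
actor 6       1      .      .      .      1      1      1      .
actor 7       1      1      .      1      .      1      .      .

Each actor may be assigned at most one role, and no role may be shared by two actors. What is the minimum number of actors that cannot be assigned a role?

One maximum matching: actor 1–role H, actor 2–role E, actor 3–role C, actor 4–role G, actor 5–role D, actor 6–role F, actor 7–role B.
This saturates every actor, so 7 is the maximum.
That matches 7 of the 7, leaving 0 unmatched; no matching can do better.

0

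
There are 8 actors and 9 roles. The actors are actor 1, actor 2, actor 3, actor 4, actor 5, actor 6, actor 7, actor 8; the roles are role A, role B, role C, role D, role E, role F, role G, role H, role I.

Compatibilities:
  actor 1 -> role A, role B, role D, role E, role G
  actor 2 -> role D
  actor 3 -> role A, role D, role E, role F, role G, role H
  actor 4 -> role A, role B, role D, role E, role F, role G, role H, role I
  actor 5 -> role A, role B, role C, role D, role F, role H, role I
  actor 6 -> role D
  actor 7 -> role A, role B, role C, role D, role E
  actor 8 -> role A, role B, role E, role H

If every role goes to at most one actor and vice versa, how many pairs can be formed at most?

For example, pair actor 1→role E, actor 2→role D, actor 3→role F, actor 4→role G, actor 5→role C, actor 7→role A, actor 8→role B.
The set {actor 2, actor 6} has only 1 neighbour ({role D}), so by Hall's theorem at most 7 of the 8 actors can be matched.

7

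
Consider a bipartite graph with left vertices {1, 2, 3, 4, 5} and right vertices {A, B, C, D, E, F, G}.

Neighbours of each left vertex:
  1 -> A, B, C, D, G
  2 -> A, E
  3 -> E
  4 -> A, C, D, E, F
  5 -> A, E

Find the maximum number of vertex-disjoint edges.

A valid assignment of size 4: 1–G, 2–A, 3–E, 4–F.
The set {2, 3, 5} has only 2 neighbours ({A, E}), so by Hall's theorem at most 4 of the 5 left vertices can be matched.

4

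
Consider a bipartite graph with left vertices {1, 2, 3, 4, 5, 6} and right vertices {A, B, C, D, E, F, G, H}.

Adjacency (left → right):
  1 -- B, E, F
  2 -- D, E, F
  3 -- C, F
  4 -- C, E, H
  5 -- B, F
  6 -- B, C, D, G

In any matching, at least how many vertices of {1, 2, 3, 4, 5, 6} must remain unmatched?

One maximum matching: 1–E, 2–D, 3–C, 4–H, 5–F, 6–B.
All 6 left vertices are matched, so no larger matching exists.
That matches 6 of the 6, leaving 0 unmatched; no matching can do better.

0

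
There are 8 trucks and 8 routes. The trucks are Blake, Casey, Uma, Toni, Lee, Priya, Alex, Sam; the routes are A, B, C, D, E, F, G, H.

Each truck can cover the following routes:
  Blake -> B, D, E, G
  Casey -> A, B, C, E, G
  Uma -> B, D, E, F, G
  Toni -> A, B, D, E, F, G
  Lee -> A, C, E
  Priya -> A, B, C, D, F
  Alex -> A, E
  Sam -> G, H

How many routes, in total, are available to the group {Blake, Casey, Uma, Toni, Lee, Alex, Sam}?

The union of neighbours of {Blake, Casey, Uma, Toni, Lee, Alex, Sam} is {A, B, C, D, E, F, G, H}, which has 8 elements.
Since |N(S)| = 8 ≥ |S| = 7, Hall's condition holds for this subset.

8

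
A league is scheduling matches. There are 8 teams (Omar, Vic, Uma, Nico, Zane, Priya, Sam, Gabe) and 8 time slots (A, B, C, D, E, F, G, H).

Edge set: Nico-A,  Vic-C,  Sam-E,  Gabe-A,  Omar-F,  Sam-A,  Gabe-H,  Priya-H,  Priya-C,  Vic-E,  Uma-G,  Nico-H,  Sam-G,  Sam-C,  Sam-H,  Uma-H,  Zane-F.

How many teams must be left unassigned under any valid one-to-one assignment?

2

For example, pair Omar-F, Vic-E, Uma-H, Nico-A, Priya-C, Sam-G.
The set {Omar, Vic, Uma, Nico, Zane, Priya, Sam, Gabe} has only 6 neighbours ({A, C, E, F, G, H}), so by Hall's theorem at most 6 of the 8 teams can be matched.
That matches 6 of the 8, leaving 2 unmatched; no matching can do better.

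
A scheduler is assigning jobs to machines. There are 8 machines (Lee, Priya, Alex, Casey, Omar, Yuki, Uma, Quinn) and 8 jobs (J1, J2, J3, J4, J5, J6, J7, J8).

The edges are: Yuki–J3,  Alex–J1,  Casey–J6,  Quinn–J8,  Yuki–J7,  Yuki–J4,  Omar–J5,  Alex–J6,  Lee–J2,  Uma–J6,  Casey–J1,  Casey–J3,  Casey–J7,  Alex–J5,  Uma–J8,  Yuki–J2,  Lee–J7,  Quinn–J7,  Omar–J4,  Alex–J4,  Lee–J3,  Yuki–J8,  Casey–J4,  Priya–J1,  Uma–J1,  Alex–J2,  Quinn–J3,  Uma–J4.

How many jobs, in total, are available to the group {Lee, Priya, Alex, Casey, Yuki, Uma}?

The union of neighbours of {Lee, Priya, Alex, Casey, Yuki, Uma} is {J1, J2, J3, J4, J5, J6, J7, J8}, which has 8 elements.
Since |N(S)| = 8 ≥ |S| = 6, Hall's condition holds for this subset.

8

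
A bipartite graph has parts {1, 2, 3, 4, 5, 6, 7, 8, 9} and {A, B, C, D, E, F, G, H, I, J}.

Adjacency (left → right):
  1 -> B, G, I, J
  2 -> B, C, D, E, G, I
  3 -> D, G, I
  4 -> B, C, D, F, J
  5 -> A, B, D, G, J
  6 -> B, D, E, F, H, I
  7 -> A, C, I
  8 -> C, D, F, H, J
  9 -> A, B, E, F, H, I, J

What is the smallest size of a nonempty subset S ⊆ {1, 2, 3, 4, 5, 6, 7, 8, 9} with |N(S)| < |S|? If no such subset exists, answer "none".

A matching saturating every left vertex exists, for instance 1→B, 2→G, 3→D, 4→F, 5→A, 6→E, 7→I, 8→H, 9→J.
By Hall's marriage theorem, this means |N(S)| ≥ |S| for every subset S, so no violating subset exists.

none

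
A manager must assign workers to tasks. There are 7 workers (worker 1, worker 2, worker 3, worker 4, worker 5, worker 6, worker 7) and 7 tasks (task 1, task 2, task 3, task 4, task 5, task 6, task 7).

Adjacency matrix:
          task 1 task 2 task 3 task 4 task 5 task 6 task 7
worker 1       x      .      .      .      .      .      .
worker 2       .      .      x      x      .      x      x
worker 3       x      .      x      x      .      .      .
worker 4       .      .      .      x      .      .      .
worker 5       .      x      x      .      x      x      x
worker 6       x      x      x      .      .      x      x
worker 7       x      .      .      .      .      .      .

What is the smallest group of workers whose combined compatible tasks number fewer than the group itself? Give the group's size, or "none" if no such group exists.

Take S = {worker 1, worker 7}. Its neighbourhood is {task 1}, so |N(S)| = 1 < |S| = 2.
No single vertex violates Hall's condition since each has at least one neighbour, so 2 is the minimum.

2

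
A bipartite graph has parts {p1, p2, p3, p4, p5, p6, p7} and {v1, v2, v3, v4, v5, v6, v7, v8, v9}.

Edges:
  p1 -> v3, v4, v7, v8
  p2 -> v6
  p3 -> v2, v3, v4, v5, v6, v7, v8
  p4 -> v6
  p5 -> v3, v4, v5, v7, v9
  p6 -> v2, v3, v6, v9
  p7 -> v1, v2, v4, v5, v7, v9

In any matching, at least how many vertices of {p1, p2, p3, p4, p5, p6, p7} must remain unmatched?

1

One maximum matching: p1-v7, p2-v6, p3-v8, p5-v5, p6-v3, p7-v2.
The set {p2, p4} has only 1 neighbour ({v6}), so by Hall's theorem at most 6 of the 7 left vertices can be matched.
That matches 6 of the 7, leaving 1 unmatched; no matching can do better.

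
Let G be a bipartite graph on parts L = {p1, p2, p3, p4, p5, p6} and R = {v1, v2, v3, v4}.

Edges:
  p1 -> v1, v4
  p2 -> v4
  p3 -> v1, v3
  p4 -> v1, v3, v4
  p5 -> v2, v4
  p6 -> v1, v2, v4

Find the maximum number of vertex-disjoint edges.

4

A valid assignment of size 4: p1–v1, p2–v4, p3–v3, p5–v2.
The set {p1, p2, p3, p4, p5, p6} has only 4 neighbours ({v1, v2, v3, v4}), so by Hall's theorem at most 4 of the 6 left vertices can be matched.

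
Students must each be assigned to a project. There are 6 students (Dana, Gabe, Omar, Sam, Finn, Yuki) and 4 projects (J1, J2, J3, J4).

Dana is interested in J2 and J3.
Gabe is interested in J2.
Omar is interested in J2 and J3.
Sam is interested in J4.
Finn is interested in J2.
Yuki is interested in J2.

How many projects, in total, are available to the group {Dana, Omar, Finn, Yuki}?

2

The union of neighbours of {Dana, Omar, Finn, Yuki} is {J2, J3}, which has 2 elements.
Since |N(S)| = 2 < |S| = 4, Hall's condition fails for this subset.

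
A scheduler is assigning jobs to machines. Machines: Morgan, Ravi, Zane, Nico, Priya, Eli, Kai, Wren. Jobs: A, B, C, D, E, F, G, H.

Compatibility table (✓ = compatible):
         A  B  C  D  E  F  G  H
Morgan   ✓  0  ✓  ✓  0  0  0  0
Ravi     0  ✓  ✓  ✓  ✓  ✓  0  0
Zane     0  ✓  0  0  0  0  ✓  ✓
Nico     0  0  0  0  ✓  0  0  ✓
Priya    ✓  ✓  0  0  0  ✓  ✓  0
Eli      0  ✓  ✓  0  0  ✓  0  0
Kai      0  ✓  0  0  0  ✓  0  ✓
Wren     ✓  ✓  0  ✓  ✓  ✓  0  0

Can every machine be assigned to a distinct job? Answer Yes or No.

Yes

A valid assignment of size 8: Morgan-C, Ravi-D, Zane-H, Nico-E, Priya-G, Eli-F, Kai-B, Wren-A.
All 8 machines are covered.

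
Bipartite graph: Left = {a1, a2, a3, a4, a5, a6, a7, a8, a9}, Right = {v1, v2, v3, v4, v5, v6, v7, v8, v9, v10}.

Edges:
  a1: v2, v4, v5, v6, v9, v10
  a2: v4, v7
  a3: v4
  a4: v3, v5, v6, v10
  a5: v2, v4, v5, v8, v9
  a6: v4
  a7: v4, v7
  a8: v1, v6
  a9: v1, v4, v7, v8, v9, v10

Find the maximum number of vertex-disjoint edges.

7

One maximum matching: a1→v2, a2→v7, a3→v4, a4→v10, a5→v5, a8→v6, a9→v8.
The set {a2, a3, a6, a7} has only 2 neighbours ({v4, v7}), so by Hall's theorem at most 7 of the 9 left vertices can be matched.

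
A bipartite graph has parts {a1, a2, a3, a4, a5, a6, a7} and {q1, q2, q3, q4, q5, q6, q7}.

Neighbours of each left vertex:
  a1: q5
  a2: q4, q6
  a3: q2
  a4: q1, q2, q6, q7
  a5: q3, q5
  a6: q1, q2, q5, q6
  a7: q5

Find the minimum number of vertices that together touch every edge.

{a2, a3, a4, a5, a6, q5} is a vertex cover of size 6: every edge has an endpoint in this set.
No smaller cover exists because a1–q5, a2–q4, a3–q2, a4–q7, a5–q3, a6–q6 is a matching of size 6, and a cover must include an endpoint of each of these disjoint edges (König's theorem).

6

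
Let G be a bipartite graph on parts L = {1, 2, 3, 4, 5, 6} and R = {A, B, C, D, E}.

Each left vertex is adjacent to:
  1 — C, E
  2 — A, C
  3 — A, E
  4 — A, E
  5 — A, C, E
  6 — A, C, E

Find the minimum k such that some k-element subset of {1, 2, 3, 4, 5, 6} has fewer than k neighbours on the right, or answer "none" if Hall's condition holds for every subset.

Take S = {1, 2, 3, 4}. Its neighbourhood is {A, C, E}, so |N(S)| = 3 < |S| = 4.
Every subset of size less than 4 has at least as many neighbours as members, so 4 is the minimum.

4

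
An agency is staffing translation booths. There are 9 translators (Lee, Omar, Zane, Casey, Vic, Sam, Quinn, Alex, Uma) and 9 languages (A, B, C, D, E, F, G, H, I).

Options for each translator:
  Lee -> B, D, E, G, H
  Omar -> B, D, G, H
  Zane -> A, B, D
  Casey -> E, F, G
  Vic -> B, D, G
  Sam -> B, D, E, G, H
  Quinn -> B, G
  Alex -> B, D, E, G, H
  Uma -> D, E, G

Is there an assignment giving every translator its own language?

No

The set {Lee, Omar, Vic, Sam, Quinn, Alex, Uma} has only 5 neighbours ({B, D, E, G, H}), so by Hall's theorem at most 7 of the 9 translators can be matched.
Hence no matching covers every translator.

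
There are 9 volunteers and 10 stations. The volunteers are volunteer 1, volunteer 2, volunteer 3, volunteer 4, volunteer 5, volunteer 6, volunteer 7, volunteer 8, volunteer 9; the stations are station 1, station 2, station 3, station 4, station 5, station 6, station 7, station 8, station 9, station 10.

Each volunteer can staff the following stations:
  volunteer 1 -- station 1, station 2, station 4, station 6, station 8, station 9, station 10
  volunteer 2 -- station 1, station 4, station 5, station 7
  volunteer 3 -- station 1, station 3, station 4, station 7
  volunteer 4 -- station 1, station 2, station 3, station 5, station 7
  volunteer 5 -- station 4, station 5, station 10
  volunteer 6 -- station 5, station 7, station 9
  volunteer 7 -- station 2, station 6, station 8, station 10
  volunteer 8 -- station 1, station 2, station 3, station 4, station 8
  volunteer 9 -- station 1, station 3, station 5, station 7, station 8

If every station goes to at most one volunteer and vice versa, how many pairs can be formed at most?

9

For example, pair volunteer 1-station 6, volunteer 2-station 1, volunteer 3-station 3, volunteer 4-station 2, volunteer 5-station 4, volunteer 6-station 5, volunteer 7-station 10, volunteer 8-station 8, volunteer 9-station 7.
All 9 volunteers are matched, so no larger matching exists.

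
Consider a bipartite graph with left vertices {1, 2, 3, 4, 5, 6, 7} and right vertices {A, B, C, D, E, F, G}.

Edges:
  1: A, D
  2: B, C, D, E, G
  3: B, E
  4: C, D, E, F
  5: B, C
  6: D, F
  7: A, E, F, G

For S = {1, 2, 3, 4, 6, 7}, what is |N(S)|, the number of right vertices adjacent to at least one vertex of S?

7

The union of neighbours of {1, 2, 3, 4, 6, 7} is {A, B, C, D, E, F, G}, which has 7 elements.
Since |N(S)| = 7 ≥ |S| = 6, Hall's condition holds for this subset.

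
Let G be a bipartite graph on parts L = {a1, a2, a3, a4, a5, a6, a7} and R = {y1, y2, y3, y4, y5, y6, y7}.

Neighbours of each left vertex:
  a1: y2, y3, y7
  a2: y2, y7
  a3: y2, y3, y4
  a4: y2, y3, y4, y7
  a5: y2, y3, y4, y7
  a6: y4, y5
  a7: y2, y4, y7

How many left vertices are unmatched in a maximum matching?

A valid assignment of size 5: a1–y2, a2–y7, a3–y4, a4–y3, a6–y5.
The set {a1, a2, a3, a4, a5, a7} has only 4 neighbours ({y2, y3, y4, y7}), so by Hall's theorem at most 5 of the 7 left vertices can be matched.
That matches 5 of the 7, leaving 2 unmatched; no matching can do better.

2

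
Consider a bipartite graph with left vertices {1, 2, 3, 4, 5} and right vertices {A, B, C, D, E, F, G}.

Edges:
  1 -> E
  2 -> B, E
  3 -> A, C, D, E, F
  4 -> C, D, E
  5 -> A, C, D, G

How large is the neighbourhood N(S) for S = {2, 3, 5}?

7

The union of neighbours of {2, 3, 5} is {A, B, C, D, E, F, G}, which has 7 elements.
Since |N(S)| = 7 ≥ |S| = 3, Hall's condition holds for this subset.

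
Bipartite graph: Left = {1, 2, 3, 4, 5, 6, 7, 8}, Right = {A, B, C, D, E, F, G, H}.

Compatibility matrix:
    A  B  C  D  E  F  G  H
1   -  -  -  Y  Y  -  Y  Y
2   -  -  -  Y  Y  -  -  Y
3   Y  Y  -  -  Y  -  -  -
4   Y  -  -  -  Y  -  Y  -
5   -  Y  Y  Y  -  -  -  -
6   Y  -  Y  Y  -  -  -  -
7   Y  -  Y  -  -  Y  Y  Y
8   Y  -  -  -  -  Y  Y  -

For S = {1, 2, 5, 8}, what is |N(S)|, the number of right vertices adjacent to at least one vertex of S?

8

The union of neighbours of {1, 2, 5, 8} is {A, B, C, D, E, F, G, H}, which has 8 elements.
Since |N(S)| = 8 ≥ |S| = 4, Hall's condition holds for this subset.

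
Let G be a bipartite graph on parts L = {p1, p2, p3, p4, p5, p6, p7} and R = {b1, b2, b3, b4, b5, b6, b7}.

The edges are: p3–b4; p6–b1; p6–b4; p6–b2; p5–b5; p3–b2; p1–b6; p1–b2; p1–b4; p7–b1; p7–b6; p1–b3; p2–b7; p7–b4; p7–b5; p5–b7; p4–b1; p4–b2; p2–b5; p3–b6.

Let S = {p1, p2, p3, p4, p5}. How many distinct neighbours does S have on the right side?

7

The union of neighbours of {p1, p2, p3, p4, p5} is {b1, b2, b3, b4, b5, b6, b7}, which has 7 elements.
Since |N(S)| = 7 ≥ |S| = 5, Hall's condition holds for this subset.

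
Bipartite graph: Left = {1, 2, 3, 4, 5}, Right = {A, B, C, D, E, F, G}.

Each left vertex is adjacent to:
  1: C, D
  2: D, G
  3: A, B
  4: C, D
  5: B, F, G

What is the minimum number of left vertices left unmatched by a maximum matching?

0

For example, pair 1→D, 2→G, 3→A, 4→C, 5→B.
All 5 left vertices are matched, so no larger matching exists.
That matches 5 of the 5, leaving 0 unmatched; no matching can do better.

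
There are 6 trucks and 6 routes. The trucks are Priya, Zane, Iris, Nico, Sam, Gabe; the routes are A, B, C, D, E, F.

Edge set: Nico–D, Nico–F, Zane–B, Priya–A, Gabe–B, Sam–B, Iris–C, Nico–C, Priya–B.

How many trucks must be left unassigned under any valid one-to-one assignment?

A valid assignment of size 4: Priya-A, Zane-B, Iris-C, Nico-F.
The set {Zane, Sam, Gabe} has only 1 neighbour ({B}), so by Hall's theorem at most 4 of the 6 trucks can be matched.
That matches 4 of the 6, leaving 2 unmatched; no matching can do better.

2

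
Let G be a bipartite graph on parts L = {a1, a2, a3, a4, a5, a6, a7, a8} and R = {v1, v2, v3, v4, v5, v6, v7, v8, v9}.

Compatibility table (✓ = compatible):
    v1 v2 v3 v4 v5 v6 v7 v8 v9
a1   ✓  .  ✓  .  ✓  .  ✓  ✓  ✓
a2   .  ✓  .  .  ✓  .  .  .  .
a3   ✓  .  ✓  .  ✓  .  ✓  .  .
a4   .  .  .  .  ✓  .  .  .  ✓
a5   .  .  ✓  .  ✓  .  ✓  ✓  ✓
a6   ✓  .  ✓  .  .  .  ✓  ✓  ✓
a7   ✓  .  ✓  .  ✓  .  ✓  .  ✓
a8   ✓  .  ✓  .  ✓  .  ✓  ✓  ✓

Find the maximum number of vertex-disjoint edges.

A valid assignment of size 7: a1–v5, a2–v2, a3–v7, a4–v9, a5–v8, a6–v1, a7–v3.
The set {a1, a3, a4, a5, a6, a7, a8} has only 6 neighbours ({v1, v3, v5, v7, v8, v9}), so by Hall's theorem at most 7 of the 8 left vertices can be matched.

7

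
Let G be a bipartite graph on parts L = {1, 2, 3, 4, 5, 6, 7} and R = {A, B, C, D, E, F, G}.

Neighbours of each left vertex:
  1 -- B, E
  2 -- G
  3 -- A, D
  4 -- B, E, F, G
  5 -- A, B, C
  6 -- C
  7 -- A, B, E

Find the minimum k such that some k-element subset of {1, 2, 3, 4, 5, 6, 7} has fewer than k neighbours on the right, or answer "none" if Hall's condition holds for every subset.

none

A matching saturating every left vertex exists, for instance 1→E, 2→G, 3→D, 4→F, 5→A, 6→C, 7→B.
By Hall's marriage theorem, this means |N(S)| ≥ |S| for every subset S, so no violating subset exists.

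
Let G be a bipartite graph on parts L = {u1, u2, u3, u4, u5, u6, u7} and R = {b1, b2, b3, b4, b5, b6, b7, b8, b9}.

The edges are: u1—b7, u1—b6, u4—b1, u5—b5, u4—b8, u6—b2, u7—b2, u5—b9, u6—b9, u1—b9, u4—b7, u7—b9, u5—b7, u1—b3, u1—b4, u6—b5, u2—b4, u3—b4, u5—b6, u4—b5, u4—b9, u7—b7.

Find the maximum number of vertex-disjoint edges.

6

A valid assignment of size 6: u1-b6, u2-b4, u4-b1, u5-b5, u6-b2, u7-b7.
The set {u2, u3} has only 1 neighbour ({b4}), so by Hall's theorem at most 6 of the 7 left vertices can be matched.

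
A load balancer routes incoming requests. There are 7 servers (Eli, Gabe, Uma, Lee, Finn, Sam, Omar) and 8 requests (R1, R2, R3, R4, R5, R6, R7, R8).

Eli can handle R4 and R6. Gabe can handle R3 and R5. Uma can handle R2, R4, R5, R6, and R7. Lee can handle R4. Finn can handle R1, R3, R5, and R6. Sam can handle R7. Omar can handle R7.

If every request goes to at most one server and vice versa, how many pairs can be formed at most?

6

A valid assignment of size 6: Eli-R6, Gabe-R3, Uma-R2, Lee-R4, Finn-R5, Sam-R7.
The set {Sam, Omar} has only 1 neighbour ({R7}), so by Hall's theorem at most 6 of the 7 servers can be matched.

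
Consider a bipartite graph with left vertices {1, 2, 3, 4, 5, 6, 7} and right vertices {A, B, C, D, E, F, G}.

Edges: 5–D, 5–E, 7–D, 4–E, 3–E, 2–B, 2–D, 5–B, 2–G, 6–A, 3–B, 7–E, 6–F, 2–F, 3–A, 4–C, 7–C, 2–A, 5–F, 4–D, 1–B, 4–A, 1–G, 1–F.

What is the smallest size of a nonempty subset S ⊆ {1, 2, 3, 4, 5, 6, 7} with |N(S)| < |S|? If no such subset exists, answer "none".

none

A matching saturating every left vertex exists, for instance 1→G, 2→D, 3→A, 4→C, 5→B, 6→F, 7→E.
By Hall's marriage theorem, this means |N(S)| ≥ |S| for every subset S, so no violating subset exists.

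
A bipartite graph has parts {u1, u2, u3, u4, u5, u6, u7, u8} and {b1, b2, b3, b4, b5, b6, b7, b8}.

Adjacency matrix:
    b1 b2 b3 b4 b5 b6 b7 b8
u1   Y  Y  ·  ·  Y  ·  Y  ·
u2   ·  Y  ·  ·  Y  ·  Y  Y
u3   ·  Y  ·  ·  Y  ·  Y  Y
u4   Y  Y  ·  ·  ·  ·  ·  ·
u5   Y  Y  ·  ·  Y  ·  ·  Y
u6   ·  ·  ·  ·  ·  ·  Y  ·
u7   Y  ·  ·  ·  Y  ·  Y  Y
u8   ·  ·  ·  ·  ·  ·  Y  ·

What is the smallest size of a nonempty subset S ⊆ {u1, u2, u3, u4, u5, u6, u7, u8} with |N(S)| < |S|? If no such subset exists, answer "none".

2

Take S = {u6, u8}. Its neighbourhood is {b7}, so |N(S)| = 1 < |S| = 2.
No single vertex violates Hall's condition since each has at least one neighbour, so 2 is the minimum.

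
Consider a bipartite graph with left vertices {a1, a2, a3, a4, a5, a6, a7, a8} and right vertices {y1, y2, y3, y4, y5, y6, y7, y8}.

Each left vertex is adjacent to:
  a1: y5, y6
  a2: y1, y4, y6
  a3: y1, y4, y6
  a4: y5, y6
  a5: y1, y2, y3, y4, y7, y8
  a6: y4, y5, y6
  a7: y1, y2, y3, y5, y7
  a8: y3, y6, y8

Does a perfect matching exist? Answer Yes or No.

No

The set {a1, a2, a3, a4, a6} has only 4 neighbours ({y1, y4, y5, y6}), so by Hall's theorem at most 7 of the 8 left vertices can be matched.
Hence no matching covers every left vertex.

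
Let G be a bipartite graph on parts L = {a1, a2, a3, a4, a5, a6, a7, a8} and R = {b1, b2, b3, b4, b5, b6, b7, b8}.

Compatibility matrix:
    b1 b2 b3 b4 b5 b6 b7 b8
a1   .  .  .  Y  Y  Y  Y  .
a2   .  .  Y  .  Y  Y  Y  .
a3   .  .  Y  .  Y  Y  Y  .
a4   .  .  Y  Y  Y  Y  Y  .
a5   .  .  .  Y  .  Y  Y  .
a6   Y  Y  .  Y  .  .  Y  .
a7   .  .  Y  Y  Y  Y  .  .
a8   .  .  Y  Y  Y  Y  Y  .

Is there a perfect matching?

The set {a1, a2, a3, a4, a5, a7, a8} has only 5 neighbours ({b3, b4, b5, b6, b7}), so by Hall's theorem at most 6 of the 8 left vertices can be matched.
Hence no matching covers every left vertex.

No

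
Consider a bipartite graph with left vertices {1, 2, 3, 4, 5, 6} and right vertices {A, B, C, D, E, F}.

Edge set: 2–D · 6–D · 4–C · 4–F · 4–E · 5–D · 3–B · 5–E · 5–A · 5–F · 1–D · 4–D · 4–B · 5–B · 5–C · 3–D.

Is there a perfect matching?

No

The set {1, 2, 6} has only 1 neighbour ({D}), so by Hall's theorem at most 4 of the 6 left vertices can be matched.
Hence no matching covers every left vertex.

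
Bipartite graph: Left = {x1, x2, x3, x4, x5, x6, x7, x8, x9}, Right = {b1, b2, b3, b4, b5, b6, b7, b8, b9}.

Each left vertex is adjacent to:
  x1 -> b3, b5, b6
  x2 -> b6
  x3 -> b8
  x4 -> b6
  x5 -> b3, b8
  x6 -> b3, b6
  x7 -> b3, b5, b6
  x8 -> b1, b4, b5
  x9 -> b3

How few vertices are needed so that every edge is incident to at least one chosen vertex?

5

{x8, b3, b5, b6, b8} is a vertex cover of size 5: every edge has an endpoint in this set.
No smaller cover exists because x1–b5, x2–b6, x3–b8, x5–b3, x8–b4 is a matching of size 5, and a cover must include an endpoint of each of these disjoint edges (König's theorem).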